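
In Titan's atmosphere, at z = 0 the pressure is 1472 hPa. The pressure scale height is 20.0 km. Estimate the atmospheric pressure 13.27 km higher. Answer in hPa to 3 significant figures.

P ≈ 758 hPa

Barometric formula: P = P₀ exp(−z/H).
z/H = 13270/20000 = 0.66350; exp(−0.66350) = 0.51505.
P = 1472 × 0.51505 = 758.15 hPa.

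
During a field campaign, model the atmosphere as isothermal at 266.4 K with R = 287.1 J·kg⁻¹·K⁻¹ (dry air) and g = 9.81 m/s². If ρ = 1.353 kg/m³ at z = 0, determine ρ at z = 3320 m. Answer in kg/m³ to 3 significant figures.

Scale height: H = RT/g = 287.1 × 266.4 / 9.81 = 7796.5 m.
In an isothermal atmosphere, density decays like pressure: ρ = ρ₀ exp(−z/H).
z/H = 3320.0/7796.5 = 0.42583; exp(−0.42583) = 0.65323.
ρ = 1.353 × 0.65323 = 0.88382 kg/m³.

ρ ≈ 0.884 kg/m³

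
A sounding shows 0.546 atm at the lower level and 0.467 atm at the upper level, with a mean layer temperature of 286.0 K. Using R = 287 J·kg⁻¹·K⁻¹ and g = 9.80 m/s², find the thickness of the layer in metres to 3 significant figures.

Δz ≈ 1310 m

Hypsometric equation: Δz = (R T̄/g) ln(P₁/P₂).
R T̄/g = 287 × 286.0 / 9.80 = 8375.7 m.
ln(0.546/0.467) = ln(1.1692) = 0.15632.
Δz = 8375.7 × 0.15632 = 1309.3 m.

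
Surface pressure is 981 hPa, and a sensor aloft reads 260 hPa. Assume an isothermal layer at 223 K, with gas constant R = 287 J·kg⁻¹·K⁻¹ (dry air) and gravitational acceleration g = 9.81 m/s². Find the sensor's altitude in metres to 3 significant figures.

z ≈ 8660 m

Scale height: H = RT/g = 287 × 223 / 9.81 = 6524.1 m.
Invert the barometric formula: z = H ln(P₀/P).
P₀/P = 981/260 = 3.7731; ln(3.7731) = 1.3279.
z = 6524.1 × 1.3279 = 8663.4 m.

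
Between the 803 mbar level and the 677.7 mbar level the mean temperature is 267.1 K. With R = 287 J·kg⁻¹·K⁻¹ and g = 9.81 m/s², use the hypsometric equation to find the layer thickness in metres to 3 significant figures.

Δz ≈ 1330 m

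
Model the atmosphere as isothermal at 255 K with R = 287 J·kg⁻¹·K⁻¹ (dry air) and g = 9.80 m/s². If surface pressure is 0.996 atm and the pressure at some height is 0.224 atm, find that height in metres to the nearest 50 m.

Scale height: H = RT/g = 287 × 255 / 9.80 = 7467.9 m.
Invert the barometric formula: z = H ln(P₀/P).
P₀/P = 0.996/0.224 = 4.4464; ln(4.4464) = 1.4921.
z = 7467.9 × 1.4921 = 11143 m.

z ≈ 11150 m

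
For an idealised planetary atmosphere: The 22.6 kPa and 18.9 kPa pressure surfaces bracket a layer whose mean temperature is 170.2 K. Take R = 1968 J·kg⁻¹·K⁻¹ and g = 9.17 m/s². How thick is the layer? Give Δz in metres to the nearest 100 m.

Hypsometric equation: Δz = (R T̄/g) ln(P₁/P₂).
R T̄/g = 1968 × 170.2 / 9.17 = 36527 m.
ln(22.6/18.9) = ln(1.1958) = 0.17882.
Δz = 36527 × 0.17882 = 6531.8 m.

Δz ≈ 6500 m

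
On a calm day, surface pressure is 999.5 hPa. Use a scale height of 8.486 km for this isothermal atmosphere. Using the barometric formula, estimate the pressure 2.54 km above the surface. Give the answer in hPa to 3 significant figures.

P ≈ 741 hPa

Barometric formula: P = P₀ exp(−z/H).
z/H = 2540.0/8486.0 = 0.29932; exp(−0.29932) = 0.74132.
P = 999.5 × 0.74132 = 740.95 hPa.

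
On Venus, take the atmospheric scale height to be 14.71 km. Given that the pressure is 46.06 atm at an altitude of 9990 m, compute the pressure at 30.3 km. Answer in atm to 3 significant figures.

P ≈ 11.6 atm

Between two levels, P₂ = P₁ exp(−Δz/H) with Δz = z₂ − z₁.
Δz = 30300 − 9990.0 = 20310 m; Δz/H = 20310/14710 = 1.3807.
P₂ = 46.06 × exp(−1.3807) = 46.06 × 0.25140 = 11.579 atm.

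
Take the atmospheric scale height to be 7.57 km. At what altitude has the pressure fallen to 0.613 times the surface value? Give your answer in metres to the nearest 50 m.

z ≈ 3700 m

Set P/P₀ = exp(−z/H) = 0.613, so z = −H ln(0.613).
−ln(0.613) = 0.48939; z = 7570.0 × 0.48939 = 3704.7 m.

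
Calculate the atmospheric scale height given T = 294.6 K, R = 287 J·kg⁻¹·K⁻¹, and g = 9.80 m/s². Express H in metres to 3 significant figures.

The scale height of an isothermal atmosphere is H = RT/g.
H = 287 × 294.6 / 9.80 = 84550/9.80 = 8627.6 m.

H ≈ 8630 m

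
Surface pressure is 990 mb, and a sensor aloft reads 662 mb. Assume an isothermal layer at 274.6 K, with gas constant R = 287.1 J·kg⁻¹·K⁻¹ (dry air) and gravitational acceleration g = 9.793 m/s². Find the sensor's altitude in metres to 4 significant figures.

z ≈ 3240 m

Scale height: H = RT/g = 287.1 × 274.6 / 9.793 = 8050.4 m.
Invert the barometric formula: z = H ln(P₀/P).
P₀/P = 990/662 = 1.4955; ln(1.4955) = 0.40246.
z = 8050.4 × 0.40246 = 3240.0 m.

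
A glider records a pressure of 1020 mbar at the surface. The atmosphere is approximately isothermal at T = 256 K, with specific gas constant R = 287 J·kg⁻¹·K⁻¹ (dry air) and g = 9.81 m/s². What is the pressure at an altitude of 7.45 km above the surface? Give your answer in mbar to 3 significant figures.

Scale height: H = RT/g = 287 × 256 / 9.81 = 7489.5 m.
Barometric formula: P = P₀ exp(−z/H).
z/H = 7450.0/7489.5 = 0.99473; exp(−0.99473) = 0.36982.
P = 1020 × 0.36982 = 377.22 mbar.

P ≈ 377 mbar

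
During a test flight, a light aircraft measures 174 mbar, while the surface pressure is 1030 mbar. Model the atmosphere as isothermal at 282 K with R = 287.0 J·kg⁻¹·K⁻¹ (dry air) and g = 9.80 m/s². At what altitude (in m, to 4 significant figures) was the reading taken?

z ≈ 14690 m

Scale height: H = RT/g = 287.0 × 282 / 9.80 = 8258.6 m.
Invert the barometric formula: z = H ln(P₀/P).
P₀/P = 1030/174 = 5.9195; ln(5.9195) = 1.7783.
z = 8258.6 × 1.7783 = 14686 m.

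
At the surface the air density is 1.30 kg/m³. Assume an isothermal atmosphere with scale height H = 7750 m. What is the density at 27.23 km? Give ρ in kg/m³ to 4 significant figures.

In an isothermal atmosphere, density decays like pressure: ρ = ρ₀ exp(−z/H).
z/H = 27230/7750.0 = 3.5135; exp(−3.5135) = 0.029792.
ρ = 1.30 × 0.029792 = 0.038730 kg/m³.

ρ ≈ 0.03873 kg/m³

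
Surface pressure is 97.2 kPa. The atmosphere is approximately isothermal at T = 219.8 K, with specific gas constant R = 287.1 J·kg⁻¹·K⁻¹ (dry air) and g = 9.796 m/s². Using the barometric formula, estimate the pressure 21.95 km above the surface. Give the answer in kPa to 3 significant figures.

P ≈ 3.22 kPa

Scale height: H = RT/g = 287.1 × 219.8 / 9.796 = 6441.9 m.
Barometric formula: P = P₀ exp(−z/H).
z/H = 21950/6441.9 = 3.4074; exp(−3.4074) = 0.033127.
P = 97.2 × 0.033127 = 3.2199 kPa.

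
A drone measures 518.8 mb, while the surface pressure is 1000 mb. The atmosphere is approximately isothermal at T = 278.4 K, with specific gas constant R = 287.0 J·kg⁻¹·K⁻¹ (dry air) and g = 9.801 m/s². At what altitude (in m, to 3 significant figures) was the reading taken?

z ≈ 5350 m

Scale height: H = RT/g = 287.0 × 278.4 / 9.801 = 8152.3 m.
Invert the barometric formula: z = H ln(P₀/P).
P₀/P = 1000/518.8 = 1.9275; ln(1.9275) = 0.65622.
z = 8152.3 × 0.65622 = 5349.7 m.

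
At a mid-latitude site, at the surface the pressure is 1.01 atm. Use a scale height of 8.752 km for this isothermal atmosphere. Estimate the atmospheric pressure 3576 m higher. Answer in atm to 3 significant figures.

P ≈ 0.671 atm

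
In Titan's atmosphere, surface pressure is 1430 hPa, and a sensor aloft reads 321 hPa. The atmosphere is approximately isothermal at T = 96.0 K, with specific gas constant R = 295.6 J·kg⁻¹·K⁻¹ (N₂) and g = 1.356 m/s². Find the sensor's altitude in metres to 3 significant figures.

Scale height: H = RT/g = 295.6 × 96.0 / 1.356 = 20927 m.
Invert the barometric formula: z = H ln(P₀/P).
P₀/P = 1430/321 = 4.4548; ln(4.4548) = 1.4940.
z = 20927 × 1.4940 = 31265 m.

z ≈ 31300 m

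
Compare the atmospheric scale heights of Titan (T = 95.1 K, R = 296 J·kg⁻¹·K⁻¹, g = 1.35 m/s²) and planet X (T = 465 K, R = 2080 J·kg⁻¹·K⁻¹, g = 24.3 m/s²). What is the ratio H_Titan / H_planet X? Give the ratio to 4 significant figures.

H_Titan/H_planet X ≈ 0.5239

H = RT/g for each body.
H_Titan = 296 × 95.1 / 1.35 = 20852 m.
H_planet X = 2080 × 465 / 24.3 = 39802 m.
H_Titan/H_planet X = 20852/39802 = 0.52389.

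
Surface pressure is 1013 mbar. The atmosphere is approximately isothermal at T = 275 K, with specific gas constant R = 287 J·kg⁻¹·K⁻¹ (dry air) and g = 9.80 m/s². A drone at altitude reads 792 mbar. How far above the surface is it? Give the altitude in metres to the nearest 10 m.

z ≈ 1980 m

Scale height: H = RT/g = 287 × 275 / 9.80 = 8053.6 m.
Invert the barometric formula: z = H ln(P₀/P).
P₀/P = 1013/792 = 1.2790; ln(1.2790) = 0.24608.
z = 8053.6 × 0.24608 = 1981.8 m.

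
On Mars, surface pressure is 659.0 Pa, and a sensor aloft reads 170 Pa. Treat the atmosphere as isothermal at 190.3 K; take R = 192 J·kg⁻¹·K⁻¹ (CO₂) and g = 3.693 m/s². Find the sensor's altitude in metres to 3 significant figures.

z ≈ 13400 m

Scale height: H = RT/g = 192 × 190.3 / 3.693 = 9893.7 m.
Invert the barometric formula: z = H ln(P₀/P).
P₀/P = 659.0/170 = 3.8765; ln(3.8765) = 1.3549.
z = 9893.7 × 1.3549 = 13405 m.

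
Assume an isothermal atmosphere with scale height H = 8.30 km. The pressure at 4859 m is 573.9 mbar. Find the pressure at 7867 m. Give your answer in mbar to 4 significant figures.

P ≈ 399.4 mbar

Between two levels, P₂ = P₁ exp(−Δz/H) with Δz = z₂ − z₁.
Δz = 7867.0 − 4859.0 = 3008.0 m; Δz/H = 3008.0/8300.0 = 0.36241.
P₂ = 573.9 × exp(−0.36241) = 573.9 × 0.69600 = 399.43 mbar.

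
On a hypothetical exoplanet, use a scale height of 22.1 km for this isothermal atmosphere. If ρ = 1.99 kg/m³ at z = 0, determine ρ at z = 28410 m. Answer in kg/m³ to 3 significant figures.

In an isothermal atmosphere, density decays like pressure: ρ = ρ₀ exp(−z/H).
z/H = 28410/22100 = 1.2855; exp(−1.2855) = 0.27651.
ρ = 1.99 × 0.27651 = 0.55025 kg/m³.

ρ ≈ 0.550 kg/m³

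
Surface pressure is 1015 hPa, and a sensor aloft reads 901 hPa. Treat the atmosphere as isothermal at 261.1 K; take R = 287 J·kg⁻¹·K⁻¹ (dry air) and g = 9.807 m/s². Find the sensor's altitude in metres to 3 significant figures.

Scale height: H = RT/g = 287 × 261.1 / 9.807 = 7641.0 m.
Invert the barometric formula: z = H ln(P₀/P).
P₀/P = 1015/901 = 1.1265; ln(1.1265) = 0.11912.
z = 7641.0 × 0.11912 = 910.20 m.

z ≈ 910 m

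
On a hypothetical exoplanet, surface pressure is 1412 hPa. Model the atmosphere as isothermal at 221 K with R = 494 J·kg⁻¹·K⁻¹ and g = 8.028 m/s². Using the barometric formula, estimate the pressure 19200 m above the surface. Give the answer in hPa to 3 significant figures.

P ≈ 344 hPa

Scale height: H = RT/g = 494 × 221 / 8.028 = 13599 m.
Barometric formula: P = P₀ exp(−z/H).
z/H = 19200/13599 = 1.4119; exp(−1.4119) = 0.24368.
P = 1412 × 0.24368 = 344.08 hPa.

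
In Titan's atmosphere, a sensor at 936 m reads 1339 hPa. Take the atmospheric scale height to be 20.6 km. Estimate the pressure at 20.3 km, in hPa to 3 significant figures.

Between two levels, P₂ = P₁ exp(−Δz/H) with Δz = z₂ − z₁.
Δz = 20300 − 936.00 = 19364 m; Δz/H = 19364/20600 = 0.94000.
P₂ = 1339 × exp(−0.94000) = 1339 × 0.39063 = 523.05 hPa.

P ≈ 523 hPa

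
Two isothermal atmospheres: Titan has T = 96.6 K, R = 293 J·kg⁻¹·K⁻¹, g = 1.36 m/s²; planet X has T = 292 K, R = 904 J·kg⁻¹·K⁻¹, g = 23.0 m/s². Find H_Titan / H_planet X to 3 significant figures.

H = RT/g for each body.
H_Titan = 293 × 96.6 / 1.36 = 20812 m.
H_planet X = 904 × 292 / 23.0 = 11477 m.
H_Titan/H_planet X = 20812/11477 = 1.8134.

H_Titan/H_planet X ≈ 1.81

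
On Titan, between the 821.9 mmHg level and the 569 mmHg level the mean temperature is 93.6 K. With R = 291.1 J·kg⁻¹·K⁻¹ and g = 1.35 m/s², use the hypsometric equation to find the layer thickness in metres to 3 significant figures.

Δz ≈ 7420 m

Hypsometric equation: Δz = (R T̄/g) ln(P₁/P₂).
R T̄/g = 291.1 × 93.6 / 1.35 = 20183 m.
ln(821.9/569) = ln(1.4445) = 0.36776.
Δz = 20183 × 0.36776 = 7422.5 m.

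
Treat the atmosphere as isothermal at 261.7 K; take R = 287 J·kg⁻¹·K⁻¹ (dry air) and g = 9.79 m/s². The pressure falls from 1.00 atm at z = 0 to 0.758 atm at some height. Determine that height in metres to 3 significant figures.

z ≈ 2130 m

Scale height: H = RT/g = 287 × 261.7 / 9.79 = 7671.9 m.
Invert the barometric formula: z = H ln(P₀/P).
P₀/P = 1.00/0.758 = 1.3193; ln(1.3193) = 0.27710.
z = 7671.9 × 0.27710 = 2125.9 m.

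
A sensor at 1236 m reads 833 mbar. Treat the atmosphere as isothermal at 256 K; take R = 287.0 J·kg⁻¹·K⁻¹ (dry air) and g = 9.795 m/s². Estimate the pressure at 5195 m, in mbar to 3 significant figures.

P ≈ 491 mbar

Scale height: H = RT/g = 287.0 × 256 / 9.795 = 7501.0 m.
Between two levels, P₂ = P₁ exp(−Δz/H) with Δz = z₂ − z₁.
Δz = 5195.0 − 1236.0 = 3959.0 m; Δz/H = 3959.0/7501.0 = 0.52780.
P₂ = 833 × exp(−0.52780) = 833 × 0.58990 = 491.39 mbar.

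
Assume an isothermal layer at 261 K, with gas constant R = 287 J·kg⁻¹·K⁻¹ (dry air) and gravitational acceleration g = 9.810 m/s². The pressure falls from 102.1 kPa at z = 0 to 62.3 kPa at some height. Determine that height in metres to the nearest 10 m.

Scale height: H = RT/g = 287 × 261 / 9.810 = 7635.8 m.
Invert the barometric formula: z = H ln(P₀/P).
P₀/P = 102.1/62.3 = 1.6388; ln(1.6388) = 0.49396.
z = 7635.8 × 0.49396 = 3771.8 m.

z ≈ 3770 m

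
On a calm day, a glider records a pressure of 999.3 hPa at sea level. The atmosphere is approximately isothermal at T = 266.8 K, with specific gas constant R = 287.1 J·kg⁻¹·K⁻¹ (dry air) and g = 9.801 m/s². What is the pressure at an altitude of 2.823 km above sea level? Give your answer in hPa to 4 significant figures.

P ≈ 696.3 hPa

Scale height: H = RT/g = 287.1 × 266.8 / 9.801 = 7815.4 m.
Barometric formula: P = P₀ exp(−z/H).
z/H = 2823.0/7815.4 = 0.36121; exp(−0.36121) = 0.69683.
P = 999.3 × 0.69683 = 696.34 hPa.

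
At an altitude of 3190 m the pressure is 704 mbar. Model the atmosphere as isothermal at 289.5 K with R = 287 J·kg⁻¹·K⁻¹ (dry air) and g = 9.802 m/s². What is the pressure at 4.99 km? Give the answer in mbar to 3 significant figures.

Scale height: H = RT/g = 287 × 289.5 / 9.802 = 8476.5 m.
Between two levels, P₂ = P₁ exp(−Δz/H) with Δz = z₂ − z₁.
Δz = 4990.0 − 3190.0 = 1800.0 m; Δz/H = 1800.0/8476.5 = 0.21235.
P₂ = 704 × exp(−0.21235) = 704 × 0.80868 = 569.31 mbar.

P ≈ 569 mbar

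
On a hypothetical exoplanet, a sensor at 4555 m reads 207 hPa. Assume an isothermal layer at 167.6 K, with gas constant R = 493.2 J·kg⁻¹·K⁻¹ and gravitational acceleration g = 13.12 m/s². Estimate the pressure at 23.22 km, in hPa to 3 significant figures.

P ≈ 10.7 hPa

Scale height: H = RT/g = 493.2 × 167.6 / 13.12 = 6300.3 m.
Between two levels, P₂ = P₁ exp(−Δz/H) with Δz = z₂ − z₁.
Δz = 23220 − 4555.0 = 18665 m; Δz/H = 18665/6300.3 = 2.9626.
P₂ = 207 × exp(−2.9626) = 207 × 0.051684 = 10.699 hPa.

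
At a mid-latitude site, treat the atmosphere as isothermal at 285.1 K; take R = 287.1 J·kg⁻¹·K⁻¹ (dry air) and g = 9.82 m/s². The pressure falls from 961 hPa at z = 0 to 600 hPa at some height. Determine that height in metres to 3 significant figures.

Scale height: H = RT/g = 287.1 × 285.1 / 9.82 = 8335.3 m.
Invert the barometric formula: z = H ln(P₀/P).
P₀/P = 961/600 = 1.6017; ln(1.6017) = 0.47107.
z = 8335.3 × 0.47107 = 3926.5 m.

z ≈ 3930 m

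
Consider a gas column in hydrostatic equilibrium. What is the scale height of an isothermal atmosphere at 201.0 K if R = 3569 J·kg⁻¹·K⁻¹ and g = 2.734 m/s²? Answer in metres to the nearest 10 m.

The scale height of an isothermal atmosphere is H = RT/g.
H = 3569 × 201.0 / 2.734 = 717370/2.734 = 262390 m.

H ≈ 262390 m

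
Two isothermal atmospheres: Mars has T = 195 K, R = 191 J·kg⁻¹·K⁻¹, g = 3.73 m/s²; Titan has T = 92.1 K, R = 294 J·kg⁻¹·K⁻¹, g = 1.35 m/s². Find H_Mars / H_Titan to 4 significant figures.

H_Mars/H_Titan ≈ 0.4978

H = RT/g for each body.
H_Mars = 191 × 195 / 3.73 = 9985.3 m.
H_Titan = 294 × 92.1 / 1.35 = 20057 m.
H_Mars/H_Titan = 9985.3/20057 = 0.49785.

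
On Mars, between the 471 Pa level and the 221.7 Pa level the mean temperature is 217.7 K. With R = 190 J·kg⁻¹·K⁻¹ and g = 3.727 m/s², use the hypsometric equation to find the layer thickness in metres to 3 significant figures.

Hypsometric equation: Δz = (R T̄/g) ln(P₁/P₂).
R T̄/g = 190 × 217.7 / 3.727 = 11098 m.
ln(471/221.7) = ln(2.1245) = 0.75354.
Δz = 11098 × 0.75354 = 8362.8 m.

Δz ≈ 8360 m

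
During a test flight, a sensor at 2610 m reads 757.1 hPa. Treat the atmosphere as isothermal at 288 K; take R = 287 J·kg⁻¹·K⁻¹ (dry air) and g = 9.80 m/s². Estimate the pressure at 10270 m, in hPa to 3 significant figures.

P ≈ 305 hPa

Scale height: H = RT/g = 287 × 288 / 9.80 = 8434.3 m.
Between two levels, P₂ = P₁ exp(−Δz/H) with Δz = z₂ − z₁.
Δz = 10270 − 2610.0 = 7660.0 m; Δz/H = 7660.0/8434.3 = 0.90820.
P₂ = 757.1 × exp(−0.90820) = 757.1 × 0.40325 = 305.30 hPa.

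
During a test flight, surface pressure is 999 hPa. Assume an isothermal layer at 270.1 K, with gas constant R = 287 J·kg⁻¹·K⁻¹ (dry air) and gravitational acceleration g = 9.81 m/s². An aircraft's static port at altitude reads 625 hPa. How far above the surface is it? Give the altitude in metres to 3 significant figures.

z ≈ 3710 m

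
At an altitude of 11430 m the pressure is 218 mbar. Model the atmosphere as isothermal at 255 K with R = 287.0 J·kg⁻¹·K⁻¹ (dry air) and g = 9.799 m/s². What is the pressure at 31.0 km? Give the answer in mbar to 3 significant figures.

P ≈ 15.9 mbar

Scale height: H = RT/g = 287.0 × 255 / 9.799 = 7468.6 m.
Between two levels, P₂ = P₁ exp(−Δz/H) with Δz = z₂ − z₁.
Δz = 31000 − 11430 = 19570 m; Δz/H = 19570/7468.6 = 2.6203.
P₂ = 218 × exp(−2.6203) = 218 × 0.072781 = 15.866 mbar.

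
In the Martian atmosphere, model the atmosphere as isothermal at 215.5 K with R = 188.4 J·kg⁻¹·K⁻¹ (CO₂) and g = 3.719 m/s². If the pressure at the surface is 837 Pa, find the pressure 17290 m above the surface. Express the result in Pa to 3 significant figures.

P ≈ 172 Pa

Scale height: H = RT/g = 188.4 × 215.5 / 3.719 = 10917 m.
Barometric formula: P = P₀ exp(−z/H).
z/H = 17290/10917 = 1.5838; exp(−1.5838) = 0.20519.
P = 837 × 0.20519 = 171.74 Pa.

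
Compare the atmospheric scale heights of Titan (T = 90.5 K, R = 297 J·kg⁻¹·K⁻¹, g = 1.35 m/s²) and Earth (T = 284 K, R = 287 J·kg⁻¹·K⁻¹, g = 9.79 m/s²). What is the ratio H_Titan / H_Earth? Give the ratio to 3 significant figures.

H_Titan/H_Earth ≈ 2.39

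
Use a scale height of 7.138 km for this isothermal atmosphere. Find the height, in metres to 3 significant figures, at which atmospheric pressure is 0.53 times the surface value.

z ≈ 4530 m

Set P/P₀ = exp(−z/H) = 0.53, so z = −H ln(0.53).
−ln(0.53) = 0.63488; z = 7138.0 × 0.63488 = 4531.8 m.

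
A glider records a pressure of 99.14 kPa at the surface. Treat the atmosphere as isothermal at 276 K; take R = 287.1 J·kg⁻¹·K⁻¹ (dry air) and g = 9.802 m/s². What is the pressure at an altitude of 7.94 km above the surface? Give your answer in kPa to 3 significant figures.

Scale height: H = RT/g = 287.1 × 276 / 9.802 = 8084.0 m.
Barometric formula: P = P₀ exp(−z/H).
z/H = 7940.0/8084.0 = 0.98219; exp(−0.98219) = 0.37449.
P = 99.14 × 0.37449 = 37.127 kPa.

P ≈ 37.1 kPa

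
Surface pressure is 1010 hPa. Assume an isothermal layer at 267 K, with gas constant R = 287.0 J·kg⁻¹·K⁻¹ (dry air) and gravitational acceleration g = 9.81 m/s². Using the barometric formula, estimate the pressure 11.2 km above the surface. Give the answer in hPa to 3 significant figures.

Scale height: H = RT/g = 287.0 × 267 / 9.81 = 7811.3 m.
Barometric formula: P = P₀ exp(−z/H).
z/H = 11200/7811.3 = 1.4338; exp(−1.4338) = 0.23840.
P = 1010 × 0.23840 = 240.78 hPa.

P ≈ 241 hPa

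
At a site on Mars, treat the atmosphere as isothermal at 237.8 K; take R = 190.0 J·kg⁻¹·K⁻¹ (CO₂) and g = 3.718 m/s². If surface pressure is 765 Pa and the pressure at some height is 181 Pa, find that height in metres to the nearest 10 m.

Scale height: H = RT/g = 190.0 × 237.8 / 3.718 = 12152 m.
Invert the barometric formula: z = H ln(P₀/P).
P₀/P = 765/181 = 4.2265; ln(4.2265) = 1.4414.
z = 12152 × 1.4414 = 17516 m.

z ≈ 17520 m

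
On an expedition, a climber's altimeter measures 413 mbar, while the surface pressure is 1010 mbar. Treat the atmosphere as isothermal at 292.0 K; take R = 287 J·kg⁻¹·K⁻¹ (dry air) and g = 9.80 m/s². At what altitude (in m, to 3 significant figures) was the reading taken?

z ≈ 7650 m

Scale height: H = RT/g = 287 × 292.0 / 9.80 = 8551.4 m.
Invert the barometric formula: z = H ln(P₀/P).
P₀/P = 1010/413 = 2.4455; ln(2.4455) = 0.89425.
z = 8551.4 × 0.89425 = 7647.1 m.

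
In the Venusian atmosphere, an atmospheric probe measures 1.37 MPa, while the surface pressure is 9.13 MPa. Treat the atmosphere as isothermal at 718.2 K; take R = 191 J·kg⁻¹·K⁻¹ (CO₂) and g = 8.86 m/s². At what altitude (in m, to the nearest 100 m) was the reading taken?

z ≈ 29400 m

Scale height: H = RT/g = 191 × 718.2 / 8.86 = 15483 m.
Invert the barometric formula: z = H ln(P₀/P).
P₀/P = 9.13/1.37 = 6.6642; ln(6.6642) = 1.8967.
z = 15483 × 1.8967 = 29367 m.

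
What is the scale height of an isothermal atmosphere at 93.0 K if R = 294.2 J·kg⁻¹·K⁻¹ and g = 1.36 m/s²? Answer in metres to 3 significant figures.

H ≈ 20100 m

The scale height of an isothermal atmosphere is H = RT/g.
H = 294.2 × 93.0 / 1.36 = 27361/1.36 = 20118 m.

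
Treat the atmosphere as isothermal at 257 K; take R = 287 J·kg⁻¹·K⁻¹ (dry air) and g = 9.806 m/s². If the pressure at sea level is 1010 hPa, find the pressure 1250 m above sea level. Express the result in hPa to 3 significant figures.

Scale height: H = RT/g = 287 × 257 / 9.806 = 7521.8 m.
Barometric formula: P = P₀ exp(−z/H).
z/H = 1250.0/7521.8 = 0.16618; exp(−0.16618) = 0.84689.
P = 1010 × 0.84689 = 855.36 hPa.

P ≈ 855 hPa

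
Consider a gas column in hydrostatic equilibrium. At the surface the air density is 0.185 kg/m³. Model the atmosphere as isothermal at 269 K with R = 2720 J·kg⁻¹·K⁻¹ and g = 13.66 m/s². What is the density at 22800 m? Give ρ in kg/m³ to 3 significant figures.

Scale height: H = RT/g = 2720 × 269 / 13.66 = 53564 m.
In an isothermal atmosphere, density decays like pressure: ρ = ρ₀ exp(−z/H).
z/H = 22800/53564 = 0.42566; exp(−0.42566) = 0.65334.
ρ = 0.185 × 0.65334 = 0.12087 kg/m³.

ρ ≈ 0.121 kg/m³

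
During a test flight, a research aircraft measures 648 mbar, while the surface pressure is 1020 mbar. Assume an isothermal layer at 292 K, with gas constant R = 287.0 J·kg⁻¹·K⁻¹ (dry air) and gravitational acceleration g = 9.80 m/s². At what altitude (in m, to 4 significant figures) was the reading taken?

z ≈ 3880 m

Scale height: H = RT/g = 287.0 × 292 / 9.80 = 8551.4 m.
Invert the barometric formula: z = H ln(P₀/P).
P₀/P = 1020/648 = 1.5741; ln(1.5741) = 0.45368.
z = 8551.4 × 0.45368 = 3879.6 m.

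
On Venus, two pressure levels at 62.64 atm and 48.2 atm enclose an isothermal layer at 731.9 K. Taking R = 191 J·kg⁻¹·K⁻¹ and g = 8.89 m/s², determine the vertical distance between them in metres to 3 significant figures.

Δz ≈ 4120 m

Hypsometric equation: Δz = (R T̄/g) ln(P₁/P₂).
R T̄/g = 191 × 731.9 / 8.89 = 15725 m.
ln(62.64/48.2) = ln(1.2996) = 0.26206.
Δz = 15725 × 0.26206 = 4120.9 m.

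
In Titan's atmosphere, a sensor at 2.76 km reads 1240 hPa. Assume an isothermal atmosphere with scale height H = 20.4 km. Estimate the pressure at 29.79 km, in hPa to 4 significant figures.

P ≈ 329.6 hPa

Between two levels, P₂ = P₁ exp(−Δz/H) with Δz = z₂ − z₁.
Δz = 29790 − 2760.0 = 27030 m; Δz/H = 27030/20400 = 1.3250.
P₂ = 1240 × exp(−1.3250) = 1240 × 0.26580 = 329.59 hPa.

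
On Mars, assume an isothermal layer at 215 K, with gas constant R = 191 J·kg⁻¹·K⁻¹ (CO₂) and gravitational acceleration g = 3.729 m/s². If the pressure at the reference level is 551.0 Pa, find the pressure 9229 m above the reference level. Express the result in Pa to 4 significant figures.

Scale height: H = RT/g = 191 × 215 / 3.729 = 11012 m.
Barometric formula: P = P₀ exp(−z/H).
z/H = 9229.0/11012 = 0.83809; exp(−0.83809) = 0.43254.
P = 551.0 × 0.43254 = 238.33 Pa.

P ≈ 238.3 Pa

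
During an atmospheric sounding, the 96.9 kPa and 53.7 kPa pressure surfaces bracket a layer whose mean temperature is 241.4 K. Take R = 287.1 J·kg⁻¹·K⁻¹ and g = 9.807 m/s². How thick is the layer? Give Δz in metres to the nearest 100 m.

Δz ≈ 4200 m

Hypsometric equation: Δz = (R T̄/g) ln(P₁/P₂).
R T̄/g = 287.1 × 241.4 / 9.807 = 7067.0 m.
ln(96.9/53.7) = ln(1.8045) = 0.59028.
Δz = 7067.0 × 0.59028 = 4171.5 m.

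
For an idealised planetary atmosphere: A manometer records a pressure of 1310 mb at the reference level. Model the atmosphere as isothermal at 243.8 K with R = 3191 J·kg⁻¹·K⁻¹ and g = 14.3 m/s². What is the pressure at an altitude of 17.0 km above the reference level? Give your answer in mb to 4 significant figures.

P ≈ 958.4 mb

Scale height: H = RT/g = 3191 × 243.8 / 14.3 = 54403 m.
Barometric formula: P = P₀ exp(−z/H).
z/H = 17000/54403 = 0.31248; exp(−0.31248) = 0.73163.
P = 1310 × 0.73163 = 958.44 mb.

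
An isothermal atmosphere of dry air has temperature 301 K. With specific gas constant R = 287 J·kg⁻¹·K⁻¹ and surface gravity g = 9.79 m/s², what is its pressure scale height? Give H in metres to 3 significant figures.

H ≈ 8820 m

The scale height of an isothermal atmosphere is H = RT/g.
H = 287 × 301 / 9.79 = 86387/9.79 = 8824.0 m.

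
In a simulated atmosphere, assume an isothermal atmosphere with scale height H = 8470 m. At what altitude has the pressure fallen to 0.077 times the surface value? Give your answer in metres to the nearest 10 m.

Set P/P₀ = exp(−z/H) = 0.077, so z = −H ln(0.077).
−ln(0.077) = 2.5639; z = 8470.0 × 2.5639 = 21716 m.

z ≈ 21720 m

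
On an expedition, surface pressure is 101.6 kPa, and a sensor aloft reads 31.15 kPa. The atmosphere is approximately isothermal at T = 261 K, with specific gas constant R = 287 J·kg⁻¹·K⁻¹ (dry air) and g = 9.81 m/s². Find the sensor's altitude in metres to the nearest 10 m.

z ≈ 9030 m

Scale height: H = RT/g = 287 × 261 / 9.81 = 7635.8 m.
Invert the barometric formula: z = H ln(P₀/P).
P₀/P = 101.6/31.15 = 3.2616; ln(3.2616) = 1.1822.
z = 7635.8 × 1.1822 = 9027.0 m.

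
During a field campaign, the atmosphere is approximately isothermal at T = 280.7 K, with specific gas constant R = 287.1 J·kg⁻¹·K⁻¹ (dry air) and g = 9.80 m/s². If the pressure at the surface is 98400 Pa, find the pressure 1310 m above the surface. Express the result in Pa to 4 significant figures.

P ≈ 83910 Pa

Scale height: H = RT/g = 287.1 × 280.7 / 9.80 = 8223.4 m.
Barometric formula: P = P₀ exp(−z/H).
z/H = 1310.0/8223.4 = 0.15930; exp(−0.15930) = 0.85274.
P = 98400 × 0.85274 = 83910 Pa.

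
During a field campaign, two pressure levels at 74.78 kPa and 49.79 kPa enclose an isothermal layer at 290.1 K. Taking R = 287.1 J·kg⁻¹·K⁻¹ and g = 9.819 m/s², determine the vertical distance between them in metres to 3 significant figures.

Δz ≈ 3450 m

Hypsometric equation: Δz = (R T̄/g) ln(P₁/P₂).
R T̄/g = 287.1 × 290.1 / 9.819 = 8482.3 m.
ln(74.78/49.79) = ln(1.5019) = 0.40673.
Δz = 8482.3 × 0.40673 = 3450.0 m.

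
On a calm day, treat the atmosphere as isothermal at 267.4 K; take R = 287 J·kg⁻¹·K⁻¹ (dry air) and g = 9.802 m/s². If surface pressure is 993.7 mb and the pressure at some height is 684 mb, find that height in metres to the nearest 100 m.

Scale height: H = RT/g = 287 × 267.4 / 9.802 = 7829.4 m.
Invert the barometric formula: z = H ln(P₀/P).
P₀/P = 993.7/684 = 1.4528; ln(1.4528) = 0.37349.
z = 7829.4 × 0.37349 = 2924.2 m.

z ≈ 2900 m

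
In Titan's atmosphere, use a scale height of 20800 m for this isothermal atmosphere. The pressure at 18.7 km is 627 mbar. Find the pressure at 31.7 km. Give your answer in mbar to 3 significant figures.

P ≈ 336 mbar

Between two levels, P₂ = P₁ exp(−Δz/H) with Δz = z₂ − z₁.
Δz = 31700 − 18700 = 13000 m; Δz/H = 13000/20800 = 0.62500.
P₂ = 627 × exp(−0.62500) = 627 × 0.53526 = 335.61 mbar.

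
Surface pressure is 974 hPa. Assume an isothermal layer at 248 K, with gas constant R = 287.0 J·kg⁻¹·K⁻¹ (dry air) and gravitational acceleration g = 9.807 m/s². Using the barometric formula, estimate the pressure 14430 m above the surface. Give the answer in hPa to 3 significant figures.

Scale height: H = RT/g = 287.0 × 248 / 9.807 = 7257.7 m.
Barometric formula: P = P₀ exp(−z/H).
z/H = 14430/7257.7 = 1.9882; exp(−1.9882) = 0.13694.
P = 974 × 0.13694 = 133.38 hPa.

P ≈ 133 hPa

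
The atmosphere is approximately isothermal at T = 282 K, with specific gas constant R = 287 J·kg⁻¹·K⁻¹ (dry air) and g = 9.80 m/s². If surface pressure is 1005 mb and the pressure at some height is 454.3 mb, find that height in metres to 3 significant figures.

z ≈ 6560 m

Scale height: H = RT/g = 287 × 282 / 9.80 = 8258.6 m.
Invert the barometric formula: z = H ln(P₀/P).
P₀/P = 1005/454.3 = 2.2122; ln(2.2122) = 0.79399.
z = 8258.6 × 0.79399 = 6557.2 m.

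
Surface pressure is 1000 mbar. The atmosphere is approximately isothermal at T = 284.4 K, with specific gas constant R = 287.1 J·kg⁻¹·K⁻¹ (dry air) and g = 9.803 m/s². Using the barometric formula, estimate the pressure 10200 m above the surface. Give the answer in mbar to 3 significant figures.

Scale height: H = RT/g = 287.1 × 284.4 / 9.803 = 8329.2 m.
Barometric formula: P = P₀ exp(−z/H).
z/H = 10200/8329.2 = 1.2246; exp(−1.2246) = 0.29388.
P = 1000 × 0.29388 = 293.88 mbar.

P ≈ 294 mbar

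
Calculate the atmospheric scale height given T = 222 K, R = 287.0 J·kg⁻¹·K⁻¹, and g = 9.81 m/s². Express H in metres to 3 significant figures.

The scale height of an isothermal atmosphere is H = RT/g.
H = 287.0 × 222 / 9.81 = 63714/9.81 = 6494.8 m.

H ≈ 6490 m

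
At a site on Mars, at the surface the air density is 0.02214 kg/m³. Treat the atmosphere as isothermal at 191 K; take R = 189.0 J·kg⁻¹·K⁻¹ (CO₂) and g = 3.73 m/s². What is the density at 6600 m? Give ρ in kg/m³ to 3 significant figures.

ρ ≈ 0.0112 kg/m³

Scale height: H = RT/g = 189.0 × 191 / 3.73 = 9678.0 m.
In an isothermal atmosphere, density decays like pressure: ρ = ρ₀ exp(−z/H).
z/H = 6600.0/9678.0 = 0.68196; exp(−0.68196) = 0.50562.
ρ = 0.02214 × 0.50562 = 0.011194 kg/m³.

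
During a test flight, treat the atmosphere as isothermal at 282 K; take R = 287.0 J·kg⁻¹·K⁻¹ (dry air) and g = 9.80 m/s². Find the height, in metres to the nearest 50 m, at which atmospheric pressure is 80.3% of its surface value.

z ≈ 1800 m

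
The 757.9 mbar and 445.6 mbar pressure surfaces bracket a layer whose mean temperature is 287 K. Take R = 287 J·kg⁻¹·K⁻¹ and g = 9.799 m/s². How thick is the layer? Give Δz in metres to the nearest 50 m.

Hypsometric equation: Δz = (R T̄/g) ln(P₁/P₂).
R T̄/g = 287 × 287 / 9.799 = 8405.9 m.
ln(757.9/445.6) = ln(1.7009) = 0.53116.
Δz = 8405.9 × 0.53116 = 4464.9 m.

Δz ≈ 4450 m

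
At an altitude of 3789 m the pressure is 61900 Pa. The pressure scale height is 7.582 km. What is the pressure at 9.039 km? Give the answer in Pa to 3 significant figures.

Between two levels, P₂ = P₁ exp(−Δz/H) with Δz = z₂ − z₁.
Δz = 9039.0 − 3789.0 = 5250.0 m; Δz/H = 5250.0/7582.0 = 0.69243.
P₂ = 61900 × exp(−0.69243) = 61900 × 0.50036 = 30972 Pa.

P ≈ 31000 Pa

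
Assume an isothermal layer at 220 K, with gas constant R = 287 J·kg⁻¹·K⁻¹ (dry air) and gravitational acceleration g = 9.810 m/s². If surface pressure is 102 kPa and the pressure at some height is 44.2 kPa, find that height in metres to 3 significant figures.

z ≈ 5380 m

Scale height: H = RT/g = 287 × 220 / 9.810 = 6436.3 m.
Invert the barometric formula: z = H ln(P₀/P).
P₀/P = 102/44.2 = 2.3077; ln(2.3077) = 0.83625.
z = 6436.3 × 0.83625 = 5382.4 m.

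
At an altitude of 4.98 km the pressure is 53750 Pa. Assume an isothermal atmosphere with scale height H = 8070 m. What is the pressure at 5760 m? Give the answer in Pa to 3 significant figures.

Between two levels, P₂ = P₁ exp(−Δz/H) with Δz = z₂ − z₁.
Δz = 5760.0 − 4980.0 = 780.00 m; Δz/H = 780.00/8070.0 = 0.096654.
P₂ = 53750 × exp(−0.096654) = 53750 × 0.90787 = 48798 Pa.

P ≈ 48800 Pa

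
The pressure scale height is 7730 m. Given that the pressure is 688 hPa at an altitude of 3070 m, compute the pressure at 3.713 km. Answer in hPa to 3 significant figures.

P ≈ 633 hPa

Between two levels, P₂ = P₁ exp(−Δz/H) with Δz = z₂ − z₁.
Δz = 3713.0 − 3070.0 = 643.00 m; Δz/H = 643.00/7730.0 = 0.083182.
P₂ = 688 × exp(−0.083182) = 688 × 0.92018 = 633.08 hPa.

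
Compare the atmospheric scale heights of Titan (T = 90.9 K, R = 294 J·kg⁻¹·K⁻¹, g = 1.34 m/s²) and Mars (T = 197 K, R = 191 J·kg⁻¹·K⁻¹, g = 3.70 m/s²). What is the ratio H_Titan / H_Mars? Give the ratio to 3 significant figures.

H_Titan/H_Mars ≈ 1.96

H = RT/g for each body.
H_Titan = 294 × 90.9 / 1.34 = 19944 m.
H_Mars = 191 × 197 / 3.70 = 10169 m.
H_Titan/H_Mars = 19944/10169 = 1.9613.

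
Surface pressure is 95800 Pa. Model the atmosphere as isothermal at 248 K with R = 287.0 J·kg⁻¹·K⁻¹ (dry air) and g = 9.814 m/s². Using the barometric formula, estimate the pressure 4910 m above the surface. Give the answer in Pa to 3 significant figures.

P ≈ 48700 Pa

Scale height: H = RT/g = 287.0 × 248 / 9.814 = 7252.5 m.
Barometric formula: P = P₀ exp(−z/H).
z/H = 4910.0/7252.5 = 0.67701; exp(−0.67701) = 0.50813.
P = 95800 × 0.50813 = 48679 Pa.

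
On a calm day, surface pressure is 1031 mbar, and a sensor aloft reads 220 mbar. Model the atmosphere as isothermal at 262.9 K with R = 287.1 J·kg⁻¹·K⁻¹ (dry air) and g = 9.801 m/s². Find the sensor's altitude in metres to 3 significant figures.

Scale height: H = RT/g = 287.1 × 262.9 / 9.801 = 7701.1 m.
Invert the barometric formula: z = H ln(P₀/P).
P₀/P = 1031/220 = 4.6864; ln(4.6864) = 1.5447.
z = 7701.1 × 1.5447 = 11896 m.

z ≈ 11900 m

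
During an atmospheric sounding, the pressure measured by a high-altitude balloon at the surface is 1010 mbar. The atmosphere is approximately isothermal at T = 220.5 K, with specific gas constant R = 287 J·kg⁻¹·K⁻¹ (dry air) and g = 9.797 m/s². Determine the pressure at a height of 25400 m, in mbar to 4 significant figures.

Scale height: H = RT/g = 287 × 220.5 / 9.797 = 6459.5 m.
Barometric formula: P = P₀ exp(−z/H).
z/H = 25400/6459.5 = 3.9322; exp(−3.9322) = 0.019601.
P = 1010 × 0.019601 = 19.797 mbar.

P ≈ 19.80 mbar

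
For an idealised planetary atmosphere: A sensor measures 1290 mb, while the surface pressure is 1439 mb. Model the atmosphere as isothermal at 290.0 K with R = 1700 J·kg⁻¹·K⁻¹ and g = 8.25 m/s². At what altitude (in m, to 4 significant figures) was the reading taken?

Scale height: H = RT/g = 1700 × 290.0 / 8.25 = 59758 m.
Invert the barometric formula: z = H ln(P₀/P).
P₀/P = 1439/1290 = 1.1155; ln(1.1155) = 0.10930.
z = 59758 × 0.10930 = 6531.5 m.

z ≈ 6532 m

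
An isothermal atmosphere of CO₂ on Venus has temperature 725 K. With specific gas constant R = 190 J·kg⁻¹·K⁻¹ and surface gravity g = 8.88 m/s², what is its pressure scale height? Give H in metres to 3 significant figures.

H ≈ 15500 m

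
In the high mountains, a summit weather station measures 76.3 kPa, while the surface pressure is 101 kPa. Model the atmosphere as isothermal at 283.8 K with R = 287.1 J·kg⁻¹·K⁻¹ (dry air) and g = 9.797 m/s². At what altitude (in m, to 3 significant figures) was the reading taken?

z ≈ 2330 m

Scale height: H = RT/g = 287.1 × 283.8 / 9.797 = 8316.7 m.
Invert the barometric formula: z = H ln(P₀/P).
P₀/P = 101/76.3 = 1.3237; ln(1.3237) = 0.28043.
z = 8316.7 × 0.28043 = 2332.3 m.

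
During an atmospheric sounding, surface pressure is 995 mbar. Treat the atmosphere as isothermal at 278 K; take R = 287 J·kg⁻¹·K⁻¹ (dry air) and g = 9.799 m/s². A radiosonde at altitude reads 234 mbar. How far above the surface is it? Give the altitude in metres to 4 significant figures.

Scale height: H = RT/g = 287 × 278 / 9.799 = 8142.3 m.
Invert the barometric formula: z = H ln(P₀/P).
P₀/P = 995/234 = 4.2521; ln(4.2521) = 1.4474.
z = 8142.3 × 1.4474 = 11785 m.

z ≈ 11790 m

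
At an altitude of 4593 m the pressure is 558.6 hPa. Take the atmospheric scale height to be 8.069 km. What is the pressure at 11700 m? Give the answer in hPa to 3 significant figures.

P ≈ 232 hPa

Between two levels, P₂ = P₁ exp(−Δz/H) with Δz = z₂ − z₁.
Δz = 11700 − 4593.0 = 7107.0 m; Δz/H = 7107.0/8069.0 = 0.88078.
P₂ = 558.6 × exp(−0.88078) = 558.6 × 0.41446 = 231.52 hPa.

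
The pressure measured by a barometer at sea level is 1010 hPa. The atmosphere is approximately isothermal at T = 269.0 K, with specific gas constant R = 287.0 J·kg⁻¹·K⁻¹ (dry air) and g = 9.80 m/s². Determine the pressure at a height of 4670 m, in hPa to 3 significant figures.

P ≈ 558 hPa

Scale height: H = RT/g = 287.0 × 269.0 / 9.80 = 7877.9 m.
Barometric formula: P = P₀ exp(−z/H).
z/H = 4670.0/7877.9 = 0.59280; exp(−0.59280) = 0.55278.
P = 1010 × 0.55278 = 558.31 hPa.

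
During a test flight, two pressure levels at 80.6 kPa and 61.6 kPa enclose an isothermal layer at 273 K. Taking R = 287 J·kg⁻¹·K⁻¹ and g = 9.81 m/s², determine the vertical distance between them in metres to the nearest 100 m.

Δz ≈ 2100 m

Hypsometric equation: Δz = (R T̄/g) ln(P₁/P₂).
R T̄/g = 287 × 273 / 9.81 = 7986.9 m.
ln(80.6/61.6) = ln(1.3084) = 0.26881.
Δz = 7986.9 × 0.26881 = 2147.0 m.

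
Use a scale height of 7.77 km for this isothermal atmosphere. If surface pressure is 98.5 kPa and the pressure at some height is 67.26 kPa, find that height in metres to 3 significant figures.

z ≈ 2960 m

Invert the barometric formula: z = H ln(P₀/P).
P₀/P = 98.5/67.26 = 1.4645; ln(1.4645) = 0.38151.
z = 7770.0 × 0.38151 = 2964.3 m.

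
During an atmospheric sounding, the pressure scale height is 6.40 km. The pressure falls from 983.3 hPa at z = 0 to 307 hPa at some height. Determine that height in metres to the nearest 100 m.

z ≈ 7500 m

Invert the barometric formula: z = H ln(P₀/P).
P₀/P = 983.3/307 = 3.2029; ln(3.2029) = 1.1641.
z = 6400.0 × 1.1641 = 7450.2 m.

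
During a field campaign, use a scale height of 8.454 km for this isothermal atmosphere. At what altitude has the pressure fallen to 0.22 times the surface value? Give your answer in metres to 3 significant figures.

Set P/P₀ = exp(−z/H) = 0.22, so z = −H ln(0.22).
−ln(0.22) = 1.5141; z = 8454.0 × 1.5141 = 12800 m.

z ≈ 12800 m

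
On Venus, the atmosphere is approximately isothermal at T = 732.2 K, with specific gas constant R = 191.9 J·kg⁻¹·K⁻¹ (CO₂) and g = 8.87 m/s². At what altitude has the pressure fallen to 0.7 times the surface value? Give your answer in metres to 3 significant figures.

z ≈ 5650 m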